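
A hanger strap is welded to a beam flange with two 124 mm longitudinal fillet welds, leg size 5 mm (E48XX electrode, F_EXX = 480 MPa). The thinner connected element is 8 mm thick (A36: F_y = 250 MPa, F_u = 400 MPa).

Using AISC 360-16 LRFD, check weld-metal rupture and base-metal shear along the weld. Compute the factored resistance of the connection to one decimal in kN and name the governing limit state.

189.4 kN (weld metal governs)

Weld metal: throat = 0.707×5 = 3.535 mm, L = 2×124 = 248 mm. φR_n = 0.75 × 0.6 × 480 × 3.535 × 248 = 189.4 kN.
Base metal shear (8 mm plate): yield φR_n = 1.0×0.6×250×8×248 = 297.6 kN; rupture φR_n = 0.75×0.6×400×8×248 = 357.1 kN; take 297.6 kN (yield).
Governing: min(189.4, 297.6) = 189.4 kN → weld metal.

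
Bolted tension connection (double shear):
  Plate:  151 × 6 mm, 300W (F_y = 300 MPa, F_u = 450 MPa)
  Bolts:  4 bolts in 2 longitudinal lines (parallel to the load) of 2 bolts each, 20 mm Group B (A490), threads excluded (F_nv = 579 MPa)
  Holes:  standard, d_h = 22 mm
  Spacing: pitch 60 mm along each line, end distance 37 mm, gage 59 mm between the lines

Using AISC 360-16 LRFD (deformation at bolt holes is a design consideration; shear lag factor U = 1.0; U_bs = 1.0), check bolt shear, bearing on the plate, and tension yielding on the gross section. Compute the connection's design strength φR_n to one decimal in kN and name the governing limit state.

244.6 kN (gross-section yield governs)

Bolt shear: A_b = π(20)²/4 = 314.16 mm². φR_n = 0.75 × 579 × 314.16 × 4 × 2 = 1091.4 kN.
Bearing (6 mm plate, F_u = 450 MPa): end bolts L_c = 37 − 22/2 = 26, R_n = min(1.2×26×6×450, 2.4×20×6×450) = 84.24 kN/bolt; interior L_c = 60 − 22 = 38, R_n = 123.12 kN/bolt. φR_n = 0.75 × (2×84.24 + 2×123.12) = 311.0 kN.
Tension yield (gross): A_g = 151×6 = 906 mm². φR_n = 0.90 × 300 × 906 = 244.6 kN.
Governing: min(1091.4, 311.0, 244.6) = 244.6 kN → gross-section yield.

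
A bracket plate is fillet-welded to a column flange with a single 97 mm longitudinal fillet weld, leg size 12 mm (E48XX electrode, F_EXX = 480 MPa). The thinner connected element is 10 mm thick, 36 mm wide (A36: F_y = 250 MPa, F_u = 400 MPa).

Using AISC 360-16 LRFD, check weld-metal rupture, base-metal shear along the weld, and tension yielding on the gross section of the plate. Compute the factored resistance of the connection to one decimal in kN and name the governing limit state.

81.0 kN (gross-section yield governs)

Weld metal: throat = 0.707×12 = 8.484 mm, L = 97 mm. φR_n = 0.75 × 0.6 × 480 × 8.484 × 97 = 177.8 kN.
Base metal shear (10 mm plate): yield φR_n = 1.0×0.6×250×10×97 = 145.5 kN; rupture φR_n = 0.75×0.6×400×10×97 = 174.6 kN; take 145.5 kN (yield).
Tension yield (gross): A_g = 36×10 = 360 mm². φR_n = 0.90 × 250 × 360 = 81.0 kN.
Governing: min(177.8, 145.5, 81.0) = 81.0 kN → gross-section yield.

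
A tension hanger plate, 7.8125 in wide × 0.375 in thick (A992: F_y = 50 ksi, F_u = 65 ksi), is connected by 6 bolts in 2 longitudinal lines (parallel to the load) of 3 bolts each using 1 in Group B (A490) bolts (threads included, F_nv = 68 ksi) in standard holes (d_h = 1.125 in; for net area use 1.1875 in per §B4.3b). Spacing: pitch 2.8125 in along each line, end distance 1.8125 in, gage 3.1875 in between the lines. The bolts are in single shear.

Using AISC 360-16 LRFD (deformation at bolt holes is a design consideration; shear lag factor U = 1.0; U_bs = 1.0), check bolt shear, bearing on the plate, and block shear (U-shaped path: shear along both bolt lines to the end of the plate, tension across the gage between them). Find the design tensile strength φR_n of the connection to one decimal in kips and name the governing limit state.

Bolt shear: A_b = π(1)²/4 = 0.7854 in². φR_n = 0.75 × 68 × 0.7854 × 6 × 1 = 240.3 kips.
Bearing (0.375 in plate, F_u = 65 ksi): end bolts L_c = 1.8125 − 1.125/2 = 1.25, R_n = min(1.2×1.25×0.375×65, 2.4×1×0.375×65) = 36.563 kips/bolt; interior L_c = 2.8125 − 1.125 = 1.6875, R_n = 49.359 kips/bolt. φR_n = 0.75 × (2×36.563 + 4×49.359) = 202.9 kips.
Block shear: shear path 2×[1.8125+2×2.8125] = 2×7.4375 in, A_gv = 5.5781, A_nv = 2×(7.4375 − 2.5×1.1875)×0.375 = 3.3516 in²; tension across gage: (3.1875 − 1×1.1875)×0.375 = 0.75 in². R_n = min(0.6×65×3.3516, 0.6×50×5.5781) + 1.0×65×0.75 = min(130.71, 167.34) + 48.75 = 179.46 kips. φR_n = 0.75 × 179.46 = 134.6 kips.
Governing: min(240.3, 202.9, 134.6) = 134.6 kips → block shear.

134.6 kips (block shear governs)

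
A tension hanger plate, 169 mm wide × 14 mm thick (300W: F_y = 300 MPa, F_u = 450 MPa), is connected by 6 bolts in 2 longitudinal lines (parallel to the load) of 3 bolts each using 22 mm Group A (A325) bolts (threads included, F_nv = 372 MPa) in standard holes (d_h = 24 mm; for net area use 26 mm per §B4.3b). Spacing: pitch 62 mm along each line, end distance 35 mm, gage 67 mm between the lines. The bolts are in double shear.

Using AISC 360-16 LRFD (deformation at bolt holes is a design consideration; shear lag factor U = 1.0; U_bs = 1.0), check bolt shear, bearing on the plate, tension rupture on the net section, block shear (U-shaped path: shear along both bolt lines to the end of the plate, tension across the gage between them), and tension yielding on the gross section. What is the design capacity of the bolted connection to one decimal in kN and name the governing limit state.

Bolt shear: A_b = π(22)²/4 = 380.13 mm². φR_n = 0.75 × 372 × 380.13 × 6 × 2 = 1272.7 kN.
Bearing (14 mm plate, F_u = 450 MPa): end bolts L_c = 35 − 24/2 = 23, R_n = min(1.2×23×14×450, 2.4×22×14×450) = 173.88 kN/bolt; interior L_c = 62 − 24 = 38, R_n = 287.28 kN/bolt. φR_n = 0.75 × (2×173.88 + 4×287.28) = 1122.7 kN.
Tension rupture (net): A_n = (169 − 2×26)×14 = 1638 mm² (U = 1.0, A_e = A_n). φR_n = 0.75 × 450 × 1638 = 552.8 kN.
Block shear: shear path 2×[35+2×62] = 2×159 mm, A_gv = 4452, A_nv = 2×(159 − 2.5×26)×14 = 2632 mm²; tension across gage: (67 − 1×26)×14 = 574 mm². R_n = min(0.6×450×2632, 0.6×300×4452) + 1.0×450×574 = min(710.64, 801.36) + 258.3 = 968.94 kN. φR_n = 0.75 × 968.94 = 726.7 kN.
Tension yield (gross): A_g = 169×14 = 2366 mm². φR_n = 0.90 × 300 × 2366 = 638.8 kN.
Governing: min(1272.7, 1122.7, 552.8, 726.7, 638.8) = 552.8 kN → net-section rupture.

552.8 kN (net-section rupture governs)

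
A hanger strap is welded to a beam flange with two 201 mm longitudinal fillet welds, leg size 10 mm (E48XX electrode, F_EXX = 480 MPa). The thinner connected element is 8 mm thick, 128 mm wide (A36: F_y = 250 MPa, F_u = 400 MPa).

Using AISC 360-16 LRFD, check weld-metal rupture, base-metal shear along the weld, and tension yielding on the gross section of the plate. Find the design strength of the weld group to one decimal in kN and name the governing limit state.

230.4 kN (gross-section yield governs)

Weld metal: throat = 0.707×10 = 7.07 mm, L = 2×201 = 402 mm. φR_n = 0.75 × 0.6 × 480 × 7.07 × 402 = 613.9 kN.
Base metal shear (8 mm plate): yield φR_n = 1.0×0.6×250×8×402 = 482.4 kN; rupture φR_n = 0.75×0.6×400×8×402 = 578.9 kN; take 482.4 kN (yield).
Tension yield (gross): A_g = 128×8 = 1024 mm². φR_n = 0.90 × 250 × 1024 = 230.4 kN.
Governing: min(613.9, 482.4, 230.4) = 230.4 kN → gross-section yield.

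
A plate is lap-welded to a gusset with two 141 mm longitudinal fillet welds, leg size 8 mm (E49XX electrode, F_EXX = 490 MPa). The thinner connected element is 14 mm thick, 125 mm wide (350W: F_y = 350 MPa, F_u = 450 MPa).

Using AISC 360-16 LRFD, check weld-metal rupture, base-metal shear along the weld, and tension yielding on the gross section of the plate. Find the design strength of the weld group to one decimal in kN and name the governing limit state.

Weld metal: throat = 0.707×8 = 5.656 mm, L = 2×141 = 282 mm. φR_n = 0.75 × 0.6 × 490 × 5.656 × 282 = 351.7 kN.
Base metal shear (14 mm plate): yield φR_n = 1.0×0.6×350×14×282 = 829.1 kN; rupture φR_n = 0.75×0.6×450×14×282 = 799.5 kN; take 799.5 kN (rupture).
Tension yield (gross): A_g = 125×14 = 1750 mm². φR_n = 0.90 × 350 × 1750 = 551.3 kN.
Governing: min(351.7, 799.5, 551.3) = 351.7 kN → weld metal.

351.7 kN (weld metal governs)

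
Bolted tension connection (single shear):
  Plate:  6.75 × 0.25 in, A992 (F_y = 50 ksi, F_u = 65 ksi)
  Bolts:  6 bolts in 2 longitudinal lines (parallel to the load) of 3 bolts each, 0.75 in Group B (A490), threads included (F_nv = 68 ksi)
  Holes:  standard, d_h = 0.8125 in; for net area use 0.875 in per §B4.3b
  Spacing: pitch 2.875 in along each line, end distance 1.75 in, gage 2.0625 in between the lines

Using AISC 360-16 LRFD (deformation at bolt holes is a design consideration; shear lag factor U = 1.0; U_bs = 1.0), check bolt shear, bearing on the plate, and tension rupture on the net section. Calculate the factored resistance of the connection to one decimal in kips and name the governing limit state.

Bolt shear: A_b = π(0.75)²/4 = 0.44179 in². φR_n = 0.75 × 68 × 0.44179 × 6 × 1 = 135.2 kips.
Bearing (0.25 in plate, F_u = 65 ksi): end bolts L_c = 1.75 − 0.8125/2 = 1.34375, R_n = min(1.2×1.34375×0.25×65, 2.4×0.75×0.25×65) = 26.203 kips/bolt; interior L_c = 2.875 − 0.8125 = 2.0625, R_n = 29.25 kips/bolt. φR_n = 0.75 × (2×26.203 + 4×29.25) = 127.1 kips.
Tension rupture (net): A_n = (6.75 − 2×0.875)×0.25 = 1.25 in² (U = 1.0, A_e = A_n). φR_n = 0.75 × 65 × 1.25 = 60.9 kips.
Governing: min(135.2, 127.1, 60.9) = 60.9 kips → net-section rupture.

60.9 kips (net-section rupture governs)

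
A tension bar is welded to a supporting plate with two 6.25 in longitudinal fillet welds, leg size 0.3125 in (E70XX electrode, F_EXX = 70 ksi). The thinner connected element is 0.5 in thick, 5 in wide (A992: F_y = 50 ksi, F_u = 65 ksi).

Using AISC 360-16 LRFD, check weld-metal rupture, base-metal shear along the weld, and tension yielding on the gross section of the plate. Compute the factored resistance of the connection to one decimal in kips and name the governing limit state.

87.0 kips (weld metal governs)

Weld metal: throat = 0.707×0.3125 = 0.22094 in, L = 2×6.25 = 12.5 in. φR_n = 0.75 × 0.6 × 70 × 0.22094 × 12.5 = 87.0 kips.
Base metal shear (0.5 in plate): yield φR_n = 1.0×0.6×50×0.5×12.5 = 187.5 kips; rupture φR_n = 0.75×0.6×65×0.5×12.5 = 182.8 kips; take 182.8 kips (rupture).
Tension yield (gross): A_g = 5×0.5 = 2.5 in². φR_n = 0.90 × 50 × 2.5 = 112.5 kips.
Governing: min(87.0, 182.8, 112.5) = 87.0 kips → weld metal.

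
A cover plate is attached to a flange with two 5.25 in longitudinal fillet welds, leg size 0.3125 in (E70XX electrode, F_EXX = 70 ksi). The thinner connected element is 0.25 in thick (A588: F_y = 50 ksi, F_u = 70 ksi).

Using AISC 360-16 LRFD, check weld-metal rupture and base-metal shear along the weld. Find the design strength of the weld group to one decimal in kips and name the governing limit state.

Weld metal: throat = 0.707×0.3125 = 0.22094 in, L = 2×5.25 = 10.5 in. φR_n = 0.75 × 0.6 × 70 × 0.22094 × 10.5 = 73.1 kips.
Base metal shear (0.25 in plate): yield φR_n = 1.0×0.6×50×0.25×10.5 = 78.8 kips; rupture φR_n = 0.75×0.6×70×0.25×10.5 = 82.7 kips; take 78.8 kips (yield).
Governing: min(73.1, 78.8) = 73.1 kips → weld metal.

73.1 kips (weld metal governs)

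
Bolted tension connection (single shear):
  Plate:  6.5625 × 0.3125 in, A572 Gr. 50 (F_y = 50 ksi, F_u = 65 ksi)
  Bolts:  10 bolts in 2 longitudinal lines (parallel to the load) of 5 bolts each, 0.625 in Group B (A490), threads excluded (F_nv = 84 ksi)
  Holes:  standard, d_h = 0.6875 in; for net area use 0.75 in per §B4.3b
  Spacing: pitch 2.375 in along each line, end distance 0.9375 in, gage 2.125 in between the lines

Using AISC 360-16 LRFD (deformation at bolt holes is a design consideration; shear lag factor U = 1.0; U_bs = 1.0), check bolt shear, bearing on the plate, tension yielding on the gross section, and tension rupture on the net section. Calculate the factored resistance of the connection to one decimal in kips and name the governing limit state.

Bolt shear: A_b = π(0.625)²/4 = 0.3068 in². φR_n = 0.75 × 84 × 0.3068 × 10 × 1 = 193.3 kips.
Bearing (0.3125 in plate, F_u = 65 ksi): end bolts L_c = 0.9375 − 0.6875/2 = 0.59375, R_n = min(1.2×0.59375×0.3125×65, 2.4×0.625×0.3125×65) = 14.473 kips/bolt; interior L_c = 2.375 − 0.6875 = 1.6875, R_n = 30.469 kips/bolt. φR_n = 0.75 × (2×14.473 + 8×30.469) = 204.5 kips.
Tension yield (gross): A_g = 6.5625×0.3125 = 2.0508 in². φR_n = 0.90 × 50 × 2.0508 = 92.3 kips.
Tension rupture (net): A_n = (6.5625 − 2×0.75)×0.3125 = 1.582 in² (U = 1.0, A_e = A_n). φR_n = 0.75 × 65 × 1.582 = 77.1 kips.
Governing: min(193.3, 204.5, 92.3, 77.1) = 77.1 kips → net-section rupture.

77.1 kips (net-section rupture governs)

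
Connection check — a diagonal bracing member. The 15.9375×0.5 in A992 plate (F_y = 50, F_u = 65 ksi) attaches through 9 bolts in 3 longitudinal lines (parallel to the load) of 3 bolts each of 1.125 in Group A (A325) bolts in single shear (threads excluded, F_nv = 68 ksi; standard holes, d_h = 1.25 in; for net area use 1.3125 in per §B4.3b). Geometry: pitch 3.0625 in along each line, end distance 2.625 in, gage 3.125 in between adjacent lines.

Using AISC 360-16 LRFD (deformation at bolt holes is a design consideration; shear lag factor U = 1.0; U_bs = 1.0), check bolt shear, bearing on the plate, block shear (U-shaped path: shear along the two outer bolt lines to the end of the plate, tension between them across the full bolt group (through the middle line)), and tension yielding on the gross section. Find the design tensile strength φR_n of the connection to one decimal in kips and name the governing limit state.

248.3 kips (block shear governs)

Bolt shear: A_b = π(1.125)²/4 = 0.99402 in². φR_n = 0.75 × 68 × 0.99402 × 9 × 1 = 456.3 kips.
Bearing (0.5 in plate, F_u = 65 ksi): end bolts L_c = 2.625 − 1.25/2 = 2, R_n = min(1.2×2×0.5×65, 2.4×1.125×0.5×65) = 78 kips/bolt; interior L_c = 3.0625 − 1.25 = 1.8125, R_n = 70.688 kips/bolt. φR_n = 0.75 × (3×78 + 6×70.688) = 493.6 kips.
Block shear: shear path 2×[2.625+2×3.0625] = 2×8.75 in, A_gv = 8.75, A_nv = 2×(8.75 − 2.5×1.3125)×0.5 = 5.4688 in²; tension across gage: (6.25 − 2×1.3125)×0.5 = 1.8125 in². R_n = min(0.6×65×5.4688, 0.6×50×8.75) + 1.0×65×1.8125 = min(213.28, 262.5) + 117.81 = 331.09 kips. φR_n = 0.75 × 331.09 = 248.3 kips.
Tension yield (gross): A_g = 15.9375×0.5 = 7.9688 in². φR_n = 0.90 × 50 × 7.9688 = 358.6 kips.
Governing: min(456.3, 493.6, 248.3, 358.6) = 248.3 kips → block shear.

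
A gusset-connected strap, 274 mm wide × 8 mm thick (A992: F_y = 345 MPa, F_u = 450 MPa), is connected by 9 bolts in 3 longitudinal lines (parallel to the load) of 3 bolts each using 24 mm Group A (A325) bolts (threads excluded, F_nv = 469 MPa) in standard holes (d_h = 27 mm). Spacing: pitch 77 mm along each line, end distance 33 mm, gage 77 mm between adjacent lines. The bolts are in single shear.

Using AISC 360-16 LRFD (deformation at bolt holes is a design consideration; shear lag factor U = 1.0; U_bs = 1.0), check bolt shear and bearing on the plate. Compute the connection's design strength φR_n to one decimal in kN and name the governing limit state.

1122.7 kN (bearing governs)

Bolt shear: A_b = π(24)²/4 = 452.39 mm². φR_n = 0.75 × 469 × 452.39 × 9 × 1 = 1432.2 kN.
Bearing (8 mm plate, F_u = 450 MPa): end bolts L_c = 33 − 27/2 = 19.5, R_n = min(1.2×19.5×8×450, 2.4×24×8×450) = 84.24 kN/bolt; interior L_c = 77 − 27 = 50, R_n = 207.36 kN/bolt. φR_n = 0.75 × (3×84.24 + 6×207.36) = 1122.7 kN.
Governing: min(1432.2, 1122.7) = 1122.7 kN → bearing.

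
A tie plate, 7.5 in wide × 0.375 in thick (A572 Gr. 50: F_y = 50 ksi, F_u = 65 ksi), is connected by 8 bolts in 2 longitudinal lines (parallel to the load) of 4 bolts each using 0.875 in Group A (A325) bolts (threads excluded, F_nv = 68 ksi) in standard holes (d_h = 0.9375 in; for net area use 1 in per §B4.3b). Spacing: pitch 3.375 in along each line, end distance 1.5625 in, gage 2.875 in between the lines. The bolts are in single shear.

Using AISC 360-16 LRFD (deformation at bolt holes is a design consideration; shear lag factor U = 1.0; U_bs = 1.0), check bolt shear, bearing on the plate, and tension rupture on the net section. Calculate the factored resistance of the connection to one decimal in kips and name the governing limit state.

100.5 kips (net-section rupture governs)

Bolt shear: A_b = π(0.875)²/4 = 0.60132 in². φR_n = 0.75 × 68 × 0.60132 × 8 × 1 = 245.3 kips.
Bearing (0.375 in plate, F_u = 65 ksi): end bolts L_c = 1.5625 − 0.9375/2 = 1.09375, R_n = min(1.2×1.09375×0.375×65, 2.4×0.875×0.375×65) = 31.992 kips/bolt; interior L_c = 3.375 − 0.9375 = 2.4375, R_n = 51.188 kips/bolt. φR_n = 0.75 × (2×31.992 + 6×51.188) = 278.3 kips.
Tension rupture (net): A_n = (7.5 − 2×1)×0.375 = 2.0625 in² (U = 1.0, A_e = A_n). φR_n = 0.75 × 65 × 2.0625 = 100.5 kips.
Governing: min(245.3, 278.3, 100.5) = 100.5 kips → net-section rupture.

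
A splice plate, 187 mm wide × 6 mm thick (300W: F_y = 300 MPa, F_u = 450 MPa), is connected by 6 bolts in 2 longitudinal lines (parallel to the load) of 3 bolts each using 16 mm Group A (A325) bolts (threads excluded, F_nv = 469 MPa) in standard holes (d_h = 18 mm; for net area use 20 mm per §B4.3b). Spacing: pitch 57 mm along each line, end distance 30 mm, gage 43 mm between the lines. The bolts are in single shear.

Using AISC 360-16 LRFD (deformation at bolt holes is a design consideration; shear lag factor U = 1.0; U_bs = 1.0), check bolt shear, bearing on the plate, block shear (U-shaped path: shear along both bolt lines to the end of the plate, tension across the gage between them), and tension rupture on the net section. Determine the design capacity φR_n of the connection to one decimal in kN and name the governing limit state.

Bolt shear: A_b = π(16)²/4 = 201.06 mm². φR_n = 0.75 × 469 × 201.06 × 6 × 1 = 424.3 kN.
Bearing (6 mm plate, F_u = 450 MPa): end bolts L_c = 30 − 18/2 = 21, R_n = min(1.2×21×6×450, 2.4×16×6×450) = 68.04 kN/bolt; interior L_c = 57 − 18 = 39, R_n = 103.68 kN/bolt. φR_n = 0.75 × (2×68.04 + 4×103.68) = 413.1 kN.
Block shear: shear path 2×[30+2×57] = 2×144 mm, A_gv = 1728, A_nv = 2×(144 − 2.5×20)×6 = 1128 mm²; tension across gage: (43 − 1×20)×6 = 138 mm². R_n = min(0.6×450×1128, 0.6×300×1728) + 1.0×450×138 = min(304.56, 311.04) + 62.1 = 366.66 kN. φR_n = 0.75 × 366.66 = 275.0 kN.
Tension rupture (net): A_n = (187 − 2×20)×6 = 882 mm² (U = 1.0, A_e = A_n). φR_n = 0.75 × 450 × 882 = 297.7 kN.
Governing: min(424.3, 413.1, 275.0, 297.7) = 275.0 kN → block shear.

275.0 kN (block shear governs)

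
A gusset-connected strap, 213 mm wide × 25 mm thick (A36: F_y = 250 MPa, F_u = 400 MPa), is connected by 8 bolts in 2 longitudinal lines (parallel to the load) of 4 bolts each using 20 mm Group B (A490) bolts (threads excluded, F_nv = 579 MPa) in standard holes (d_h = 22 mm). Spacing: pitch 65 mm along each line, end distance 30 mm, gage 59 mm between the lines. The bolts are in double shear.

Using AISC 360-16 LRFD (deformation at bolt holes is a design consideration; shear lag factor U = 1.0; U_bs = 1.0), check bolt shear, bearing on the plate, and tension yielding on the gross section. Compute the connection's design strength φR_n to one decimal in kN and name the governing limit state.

1198.1 kN (gross-section yield governs)

Bolt shear: A_b = π(20)²/4 = 314.16 mm². φR_n = 0.75 × 579 × 314.16 × 8 × 2 = 2182.8 kN.
Bearing (25 mm plate, F_u = 400 MPa): end bolts L_c = 30 − 22/2 = 19, R_n = min(1.2×19×25×400, 2.4×20×25×400) = 228 kN/bolt; interior L_c = 65 − 22 = 43, R_n = 480 kN/bolt. φR_n = 0.75 × (2×228 + 6×480) = 2502.0 kN.
Tension yield (gross): A_g = 213×25 = 5325 mm². φR_n = 0.90 × 250 × 5325 = 1198.1 kN.
Governing: min(2182.8, 2502.0, 1198.1) = 1198.1 kN → gross-section yield.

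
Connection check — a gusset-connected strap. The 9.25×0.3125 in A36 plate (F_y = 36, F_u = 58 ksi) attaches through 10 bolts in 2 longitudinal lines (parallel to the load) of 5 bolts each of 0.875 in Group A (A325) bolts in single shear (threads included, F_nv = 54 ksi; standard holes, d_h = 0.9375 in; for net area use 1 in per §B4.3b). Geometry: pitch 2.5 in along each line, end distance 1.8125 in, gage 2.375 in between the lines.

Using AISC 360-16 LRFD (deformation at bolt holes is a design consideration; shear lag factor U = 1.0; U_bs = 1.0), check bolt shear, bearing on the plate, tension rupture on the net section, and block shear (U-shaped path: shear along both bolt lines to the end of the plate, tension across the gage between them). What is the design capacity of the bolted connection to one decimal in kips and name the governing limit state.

Bolt shear: A_b = π(0.875)²/4 = 0.60132 in². φR_n = 0.75 × 54 × 0.60132 × 10 × 1 = 243.5 kips.
Bearing (0.3125 in plate, F_u = 58 ksi): end bolts L_c = 1.8125 − 0.9375/2 = 1.34375, R_n = min(1.2×1.34375×0.3125×58, 2.4×0.875×0.3125×58) = 29.227 kips/bolt; interior L_c = 2.5 − 0.9375 = 1.5625, R_n = 33.984 kips/bolt. φR_n = 0.75 × (2×29.227 + 8×33.984) = 247.7 kips.
Tension rupture (net): A_n = (9.25 − 2×1)×0.3125 = 2.2656 in² (U = 1.0, A_e = A_n). φR_n = 0.75 × 58 × 2.2656 = 98.6 kips.
Block shear: shear path 2×[1.8125+4×2.5] = 2×11.8125 in, A_gv = 7.3828, A_nv = 2×(11.8125 − 4.5×1)×0.3125 = 4.5703 in²; tension across gage: (2.375 − 1×1)×0.3125 = 0.42969 in². R_n = min(0.6×58×4.5703, 0.6×36×7.3828) + 1.0×58×0.42969 = min(159.05, 159.47) + 24.922 = 183.97 kips. φR_n = 0.75 × 183.97 = 138.0 kips.
Governing: min(243.5, 247.7, 98.6, 138.0) = 98.6 kips → net-section rupture.

98.6 kips (net-section rupture governs)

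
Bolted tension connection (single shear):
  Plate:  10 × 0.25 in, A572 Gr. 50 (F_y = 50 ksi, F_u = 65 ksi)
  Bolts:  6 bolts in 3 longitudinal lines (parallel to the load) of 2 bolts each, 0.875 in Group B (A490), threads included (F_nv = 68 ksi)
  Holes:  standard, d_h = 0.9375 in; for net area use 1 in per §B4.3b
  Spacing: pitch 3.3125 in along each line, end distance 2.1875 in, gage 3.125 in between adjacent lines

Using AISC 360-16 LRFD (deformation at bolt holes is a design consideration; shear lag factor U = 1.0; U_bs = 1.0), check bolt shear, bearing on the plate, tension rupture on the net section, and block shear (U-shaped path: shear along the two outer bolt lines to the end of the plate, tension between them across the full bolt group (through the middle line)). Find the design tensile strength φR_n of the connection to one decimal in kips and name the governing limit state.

Bolt shear: A_b = π(0.875)²/4 = 0.60132 in². φR_n = 0.75 × 68 × 0.60132 × 6 × 1 = 184.0 kips.
Bearing (0.25 in plate, F_u = 65 ksi): end bolts L_c = 2.1875 − 0.9375/2 = 1.71875, R_n = min(1.2×1.71875×0.25×65, 2.4×0.875×0.25×65) = 33.516 kips/bolt; interior L_c = 3.3125 − 0.9375 = 2.375, R_n = 34.125 kips/bolt. φR_n = 0.75 × (3×33.516 + 3×34.125) = 152.2 kips.
Tension rupture (net): A_n = (10 − 3×1)×0.25 = 1.75 in² (U = 1.0, A_e = A_n). φR_n = 0.75 × 65 × 1.75 = 85.3 kips.
Block shear: shear path 2×[2.1875+1×3.3125] = 2×5.5 in, A_gv = 2.75, A_nv = 2×(5.5 − 1.5×1)×0.25 = 2 in²; tension across gage: (6.25 − 2×1)×0.25 = 1.0625 in². R_n = min(0.6×65×2, 0.6×50×2.75) + 1.0×65×1.0625 = min(78, 82.5) + 69.063 = 147.06 kips. φR_n = 0.75 × 147.06 = 110.3 kips.
Governing: min(184.0, 152.2, 85.3, 110.3) = 85.3 kips → net-section rupture.

85.3 kips (net-section rupture governs)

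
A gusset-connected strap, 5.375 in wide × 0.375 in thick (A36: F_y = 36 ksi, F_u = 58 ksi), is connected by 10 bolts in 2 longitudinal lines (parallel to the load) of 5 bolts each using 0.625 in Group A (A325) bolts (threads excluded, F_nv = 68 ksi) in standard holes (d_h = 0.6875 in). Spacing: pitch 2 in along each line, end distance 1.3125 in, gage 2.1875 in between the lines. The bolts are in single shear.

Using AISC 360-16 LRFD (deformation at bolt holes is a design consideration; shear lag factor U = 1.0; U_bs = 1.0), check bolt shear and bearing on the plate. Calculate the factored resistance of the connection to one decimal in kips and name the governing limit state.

Bolt shear: A_b = π(0.625)²/4 = 0.3068 in². φR_n = 0.75 × 68 × 0.3068 × 10 × 1 = 156.5 kips.
Bearing (0.375 in plate, F_u = 58 ksi): end bolts L_c = 1.3125 − 0.6875/2 = 0.96875, R_n = min(1.2×0.96875×0.375×58, 2.4×0.625×0.375×58) = 25.284 kips/bolt; interior L_c = 2 − 0.6875 = 1.3125, R_n = 32.625 kips/bolt. φR_n = 0.75 × (2×25.284 + 8×32.625) = 233.7 kips.
Governing: min(156.5, 233.7) = 156.5 kips → bolt shear.

156.5 kips (bolt shear governs)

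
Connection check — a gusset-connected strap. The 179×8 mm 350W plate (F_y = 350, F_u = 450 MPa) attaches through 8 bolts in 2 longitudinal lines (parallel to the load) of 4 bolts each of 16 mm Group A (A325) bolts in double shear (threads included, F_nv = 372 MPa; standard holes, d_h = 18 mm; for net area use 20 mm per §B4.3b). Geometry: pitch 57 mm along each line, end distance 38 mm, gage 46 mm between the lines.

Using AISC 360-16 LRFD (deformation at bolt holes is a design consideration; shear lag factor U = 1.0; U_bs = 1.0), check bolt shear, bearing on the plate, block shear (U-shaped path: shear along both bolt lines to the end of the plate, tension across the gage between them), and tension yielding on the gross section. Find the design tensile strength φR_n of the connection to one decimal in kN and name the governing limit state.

451.1 kN (gross-section yield governs)

Bolt shear: A_b = π(16)²/4 = 201.06 mm². φR_n = 0.75 × 372 × 201.06 × 8 × 2 = 897.5 kN.
Bearing (8 mm plate, F_u = 450 MPa): end bolts L_c = 38 − 18/2 = 29, R_n = min(1.2×29×8×450, 2.4×16×8×450) = 125.28 kN/bolt; interior L_c = 57 − 18 = 39, R_n = 138.24 kN/bolt. φR_n = 0.75 × (2×125.28 + 6×138.24) = 810.0 kN.
Block shear: shear path 2×[38+3×57] = 2×209 mm, A_gv = 3344, A_nv = 2×(209 − 3.5×20)×8 = 2224 mm²; tension across gage: (46 − 1×20)×8 = 208 mm². R_n = min(0.6×450×2224, 0.6×350×3344) + 1.0×450×208 = min(600.48, 702.24) + 93.6 = 694.08 kN. φR_n = 0.75 × 694.08 = 520.6 kN.
Tension yield (gross): A_g = 179×8 = 1432 mm². φR_n = 0.90 × 350 × 1432 = 451.1 kN.
Governing: min(897.5, 810.0, 520.6, 451.1) = 451.1 kN → gross-section yield.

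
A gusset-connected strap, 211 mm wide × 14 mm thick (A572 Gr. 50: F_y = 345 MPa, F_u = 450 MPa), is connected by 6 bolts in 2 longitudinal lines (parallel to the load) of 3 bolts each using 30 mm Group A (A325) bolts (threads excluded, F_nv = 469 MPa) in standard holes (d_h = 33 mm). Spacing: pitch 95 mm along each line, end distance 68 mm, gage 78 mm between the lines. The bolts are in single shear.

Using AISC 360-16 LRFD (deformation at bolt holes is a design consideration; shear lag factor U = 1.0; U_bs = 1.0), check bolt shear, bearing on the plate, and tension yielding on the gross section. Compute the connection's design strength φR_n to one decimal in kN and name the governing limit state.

Bolt shear: A_b = π(30)²/4 = 706.86 mm². φR_n = 0.75 × 469 × 706.86 × 6 × 1 = 1491.8 kN.
Bearing (14 mm plate, F_u = 450 MPa): end bolts L_c = 68 − 33/2 = 51.5, R_n = min(1.2×51.5×14×450, 2.4×30×14×450) = 389.34 kN/bolt; interior L_c = 95 − 33 = 62, R_n = 453.6 kN/bolt. φR_n = 0.75 × (2×389.34 + 4×453.6) = 1944.8 kN.
Tension yield (gross): A_g = 211×14 = 2954 mm². φR_n = 0.90 × 345 × 2954 = 917.2 kN.
Governing: min(1491.8, 1944.8, 917.2) = 917.2 kN → gross-section yield.

917.2 kN (gross-section yield governs)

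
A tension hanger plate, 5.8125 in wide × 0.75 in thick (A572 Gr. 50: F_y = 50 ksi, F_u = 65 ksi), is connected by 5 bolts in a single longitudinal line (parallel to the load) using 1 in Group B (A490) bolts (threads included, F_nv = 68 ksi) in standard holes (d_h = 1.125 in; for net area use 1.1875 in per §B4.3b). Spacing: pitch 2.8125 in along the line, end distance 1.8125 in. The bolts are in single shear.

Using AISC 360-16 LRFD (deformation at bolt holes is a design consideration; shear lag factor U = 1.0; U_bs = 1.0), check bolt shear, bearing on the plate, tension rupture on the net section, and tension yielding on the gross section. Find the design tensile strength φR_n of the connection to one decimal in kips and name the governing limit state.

Bolt shear: A_b = π(1)²/4 = 0.7854 in². φR_n = 0.75 × 68 × 0.7854 × 5 × 1 = 200.3 kips.
Bearing (0.75 in plate, F_u = 65 ksi): end bolts L_c = 1.8125 − 1.125/2 = 1.25, R_n = min(1.2×1.25×0.75×65, 2.4×1×0.75×65) = 73.125 kips/bolt; interior L_c = 2.8125 − 1.125 = 1.6875, R_n = 98.719 kips/bolt. φR_n = 0.75 × (1×73.125 + 4×98.719) = 351.0 kips.
Tension rupture (net): A_n = (5.8125 − 1×1.1875)×0.75 = 3.4688 in² (U = 1.0, A_e = A_n). φR_n = 0.75 × 65 × 3.4688 = 169.1 kips.
Tension yield (gross): A_g = 5.8125×0.75 = 4.3594 in². φR_n = 0.90 × 50 × 4.3594 = 196.2 kips.
Governing: min(200.3, 351.0, 169.1, 196.2) = 169.1 kips → net-section rupture.

169.1 kips (net-section rupture governs)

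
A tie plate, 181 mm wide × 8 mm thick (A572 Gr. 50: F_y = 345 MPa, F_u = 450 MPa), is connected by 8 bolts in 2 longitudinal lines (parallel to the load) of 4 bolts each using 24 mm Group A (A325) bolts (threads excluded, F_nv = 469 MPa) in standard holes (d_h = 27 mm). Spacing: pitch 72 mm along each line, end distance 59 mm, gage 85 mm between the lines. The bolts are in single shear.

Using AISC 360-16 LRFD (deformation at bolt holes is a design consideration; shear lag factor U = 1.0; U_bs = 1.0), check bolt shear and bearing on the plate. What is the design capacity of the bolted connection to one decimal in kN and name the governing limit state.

Bolt shear: A_b = π(24)²/4 = 452.39 mm². φR_n = 0.75 × 469 × 452.39 × 8 × 1 = 1273.0 kN.
Bearing (8 mm plate, F_u = 450 MPa): end bolts L_c = 59 − 27/2 = 45.5, R_n = min(1.2×45.5×8×450, 2.4×24×8×450) = 196.56 kN/bolt; interior L_c = 72 − 27 = 45, R_n = 194.4 kN/bolt. φR_n = 0.75 × (2×196.56 + 6×194.4) = 1169.6 kN.
Governing: min(1273.0, 1169.6) = 1169.6 kN → bearing.

1169.6 kN (bearing governs)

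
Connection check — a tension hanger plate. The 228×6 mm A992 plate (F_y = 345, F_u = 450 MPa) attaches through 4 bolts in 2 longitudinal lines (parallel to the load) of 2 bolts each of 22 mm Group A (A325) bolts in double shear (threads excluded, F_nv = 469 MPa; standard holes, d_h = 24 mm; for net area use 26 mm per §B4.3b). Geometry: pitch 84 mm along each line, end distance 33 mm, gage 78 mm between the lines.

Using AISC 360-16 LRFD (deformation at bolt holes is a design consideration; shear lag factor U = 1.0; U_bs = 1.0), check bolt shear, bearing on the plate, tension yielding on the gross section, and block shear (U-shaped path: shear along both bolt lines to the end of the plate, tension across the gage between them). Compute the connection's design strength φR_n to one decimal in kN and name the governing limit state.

Bolt shear: A_b = π(22)²/4 = 380.13 mm². φR_n = 0.75 × 469 × 380.13 × 4 × 2 = 1069.7 kN.
Bearing (6 mm plate, F_u = 450 MPa): end bolts L_c = 33 − 24/2 = 21, R_n = min(1.2×21×6×450, 2.4×22×6×450) = 68.04 kN/bolt; interior L_c = 84 − 24 = 60, R_n = 142.56 kN/bolt. φR_n = 0.75 × (2×68.04 + 2×142.56) = 315.9 kN.
Tension yield (gross): A_g = 228×6 = 1368 mm². φR_n = 0.90 × 345 × 1368 = 424.8 kN.
Block shear: shear path 2×[33+1×84] = 2×117 mm, A_gv = 1404, A_nv = 2×(117 − 1.5×26)×6 = 936 mm²; tension across gage: (78 − 1×26)×6 = 312 mm². R_n = min(0.6×450×936, 0.6×345×1404) + 1.0×450×312 = min(252.72, 290.63) + 140.4 = 393.12 kN. φR_n = 0.75 × 393.12 = 294.8 kN.
Governing: min(1069.7, 315.9, 424.8, 294.8) = 294.8 kN → block shear.

294.8 kN (block shear governs)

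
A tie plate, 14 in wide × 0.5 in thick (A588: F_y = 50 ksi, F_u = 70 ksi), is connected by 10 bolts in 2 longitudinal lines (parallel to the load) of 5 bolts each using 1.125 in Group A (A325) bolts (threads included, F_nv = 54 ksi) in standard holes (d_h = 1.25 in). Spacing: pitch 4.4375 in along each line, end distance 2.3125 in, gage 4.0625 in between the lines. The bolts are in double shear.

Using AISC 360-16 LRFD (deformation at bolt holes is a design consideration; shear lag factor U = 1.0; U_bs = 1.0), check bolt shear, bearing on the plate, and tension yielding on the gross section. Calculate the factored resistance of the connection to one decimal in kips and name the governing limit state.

Bolt shear: A_b = π(1.125)²/4 = 0.99402 in². φR_n = 0.75 × 54 × 0.99402 × 10 × 2 = 805.2 kips.
Bearing (0.5 in plate, F_u = 70 ksi): end bolts L_c = 2.3125 − 1.25/2 = 1.6875, R_n = min(1.2×1.6875×0.5×70, 2.4×1.125×0.5×70) = 70.875 kips/bolt; interior L_c = 4.4375 − 1.25 = 3.1875, R_n = 94.5 kips/bolt. φR_n = 0.75 × (2×70.875 + 8×94.5) = 673.3 kips.
Tension yield (gross): A_g = 14×0.5 = 7 in². φR_n = 0.90 × 50 × 7 = 315.0 kips.
Governing: min(805.2, 673.3, 315.0) = 315.0 kips → gross-section yield.

315.0 kips (gross-section yield governs)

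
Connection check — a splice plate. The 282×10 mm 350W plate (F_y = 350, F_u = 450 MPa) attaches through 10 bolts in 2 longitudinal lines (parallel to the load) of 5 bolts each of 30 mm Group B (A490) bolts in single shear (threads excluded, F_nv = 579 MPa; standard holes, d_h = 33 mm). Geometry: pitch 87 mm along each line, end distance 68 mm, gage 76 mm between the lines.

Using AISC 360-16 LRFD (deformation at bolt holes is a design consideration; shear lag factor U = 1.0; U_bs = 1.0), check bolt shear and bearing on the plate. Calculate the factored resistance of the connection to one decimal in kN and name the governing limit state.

2166.8 kN (bearing governs)

Bolt shear: A_b = π(30)²/4 = 706.86 mm². φR_n = 0.75 × 579 × 706.86 × 10 × 1 = 3069.5 kN.
Bearing (10 mm plate, F_u = 450 MPa): end bolts L_c = 68 − 33/2 = 51.5, R_n = min(1.2×51.5×10×450, 2.4×30×10×450) = 278.1 kN/bolt; interior L_c = 87 − 33 = 54, R_n = 291.6 kN/bolt. φR_n = 0.75 × (2×278.1 + 8×291.6) = 2166.8 kN.
Governing: min(3069.5, 2166.8) = 2166.8 kN → bearing.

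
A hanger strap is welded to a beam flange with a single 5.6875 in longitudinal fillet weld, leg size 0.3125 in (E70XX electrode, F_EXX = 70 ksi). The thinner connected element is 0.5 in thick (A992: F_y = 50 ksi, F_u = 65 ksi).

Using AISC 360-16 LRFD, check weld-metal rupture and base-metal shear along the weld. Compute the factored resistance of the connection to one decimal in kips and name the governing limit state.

39.6 kips (weld metal governs)

Weld metal: throat = 0.707×0.3125 = 0.22094 in, L = 5.6875 in. φR_n = 0.75 × 0.6 × 70 × 0.22094 × 5.6875 = 39.6 kips.
Base metal shear (0.5 in plate): yield φR_n = 1.0×0.6×50×0.5×5.6875 = 85.3 kips; rupture φR_n = 0.75×0.6×65×0.5×5.6875 = 83.2 kips; take 83.2 kips (rupture).
Governing: min(39.6, 83.2) = 39.6 kips → weld metal.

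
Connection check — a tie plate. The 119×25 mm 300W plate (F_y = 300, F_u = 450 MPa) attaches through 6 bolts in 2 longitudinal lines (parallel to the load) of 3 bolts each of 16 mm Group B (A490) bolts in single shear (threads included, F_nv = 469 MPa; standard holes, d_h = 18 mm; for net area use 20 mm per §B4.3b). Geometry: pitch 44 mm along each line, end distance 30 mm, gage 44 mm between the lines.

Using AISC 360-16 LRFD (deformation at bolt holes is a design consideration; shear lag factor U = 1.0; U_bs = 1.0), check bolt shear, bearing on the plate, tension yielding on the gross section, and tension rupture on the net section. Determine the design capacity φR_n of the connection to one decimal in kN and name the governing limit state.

424.3 kN (bolt shear governs)

Bolt shear: A_b = π(16)²/4 = 201.06 mm². φR_n = 0.75 × 469 × 201.06 × 6 × 1 = 424.3 kN.
Bearing (25 mm plate, F_u = 450 MPa): end bolts L_c = 30 − 18/2 = 21, R_n = min(1.2×21×25×450, 2.4×16×25×450) = 283.5 kN/bolt; interior L_c = 44 − 18 = 26, R_n = 351 kN/bolt. φR_n = 0.75 × (2×283.5 + 4×351) = 1478.3 kN.
Tension yield (gross): A_g = 119×25 = 2975 mm². φR_n = 0.90 × 300 × 2975 = 803.3 kN.
Tension rupture (net): A_n = (119 − 2×20)×25 = 1975 mm² (U = 1.0, A_e = A_n). φR_n = 0.75 × 450 × 1975 = 666.6 kN.
Governing: min(424.3, 1478.3, 803.3, 666.6) = 424.3 kN → bolt shear.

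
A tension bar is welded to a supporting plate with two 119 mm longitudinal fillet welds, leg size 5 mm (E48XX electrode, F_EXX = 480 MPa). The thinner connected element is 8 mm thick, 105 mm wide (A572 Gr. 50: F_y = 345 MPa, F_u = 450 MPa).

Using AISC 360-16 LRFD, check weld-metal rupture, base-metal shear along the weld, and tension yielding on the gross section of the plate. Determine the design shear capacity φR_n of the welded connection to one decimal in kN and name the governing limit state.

Weld metal: throat = 0.707×5 = 3.535 mm, L = 2×119 = 238 mm. φR_n = 0.75 × 0.6 × 480 × 3.535 × 238 = 181.7 kN.
Base metal shear (8 mm plate): yield φR_n = 1.0×0.6×345×8×238 = 394.1 kN; rupture φR_n = 0.75×0.6×450×8×238 = 385.6 kN; take 385.6 kN (rupture).
Tension yield (gross): A_g = 105×8 = 840 mm². φR_n = 0.90 × 345 × 840 = 260.8 kN.
Governing: min(181.7, 385.6, 260.8) = 181.7 kN → weld metal.

181.7 kN (weld metal governs)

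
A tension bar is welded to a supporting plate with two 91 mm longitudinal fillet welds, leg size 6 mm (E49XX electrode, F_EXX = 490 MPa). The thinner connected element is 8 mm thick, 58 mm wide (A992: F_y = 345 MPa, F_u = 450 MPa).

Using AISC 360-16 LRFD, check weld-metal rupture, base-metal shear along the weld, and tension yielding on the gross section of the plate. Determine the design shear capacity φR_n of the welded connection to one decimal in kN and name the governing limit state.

Weld metal: throat = 0.707×6 = 4.242 mm, L = 2×91 = 182 mm. φR_n = 0.75 × 0.6 × 490 × 4.242 × 182 = 170.2 kN.
Base metal shear (8 mm plate): yield φR_n = 1.0×0.6×345×8×182 = 301.4 kN; rupture φR_n = 0.75×0.6×450×8×182 = 294.8 kN; take 294.8 kN (rupture).
Tension yield (gross): A_g = 58×8 = 464 mm². φR_n = 0.90 × 345 × 464 = 144.1 kN.
Governing: min(170.2, 294.8, 144.1) = 144.1 kN → gross-section yield.

144.1 kN (gross-section yield governs)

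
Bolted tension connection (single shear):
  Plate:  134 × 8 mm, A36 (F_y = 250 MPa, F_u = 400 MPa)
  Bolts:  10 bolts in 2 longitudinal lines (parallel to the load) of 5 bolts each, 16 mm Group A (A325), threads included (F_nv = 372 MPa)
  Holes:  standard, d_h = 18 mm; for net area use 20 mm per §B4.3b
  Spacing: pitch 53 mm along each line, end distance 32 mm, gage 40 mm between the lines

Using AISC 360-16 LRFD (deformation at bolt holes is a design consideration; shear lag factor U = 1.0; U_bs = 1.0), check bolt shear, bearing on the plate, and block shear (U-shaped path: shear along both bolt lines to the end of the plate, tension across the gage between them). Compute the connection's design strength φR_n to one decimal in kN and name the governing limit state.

Bolt shear: A_b = π(16)²/4 = 201.06 mm². φR_n = 0.75 × 372 × 201.06 × 10 × 1 = 561.0 kN.
Bearing (8 mm plate, F_u = 400 MPa): end bolts L_c = 32 − 18/2 = 23, R_n = min(1.2×23×8×400, 2.4×16×8×400) = 88.32 kN/bolt; interior L_c = 53 − 18 = 35, R_n = 122.88 kN/bolt. φR_n = 0.75 × (2×88.32 + 8×122.88) = 869.8 kN.
Block shear: shear path 2×[32+4×53] = 2×244 mm, A_gv = 3904, A_nv = 2×(244 − 4.5×20)×8 = 2464 mm²; tension across gage: (40 − 1×20)×8 = 160 mm². R_n = min(0.6×400×2464, 0.6×250×3904) + 1.0×400×160 = min(591.36, 585.6) + 64 = 649.6 kN. φR_n = 0.75 × 649.6 = 487.2 kN.
Governing: min(561.0, 869.8, 487.2) = 487.2 kN → block shear.

487.2 kN (block shear governs)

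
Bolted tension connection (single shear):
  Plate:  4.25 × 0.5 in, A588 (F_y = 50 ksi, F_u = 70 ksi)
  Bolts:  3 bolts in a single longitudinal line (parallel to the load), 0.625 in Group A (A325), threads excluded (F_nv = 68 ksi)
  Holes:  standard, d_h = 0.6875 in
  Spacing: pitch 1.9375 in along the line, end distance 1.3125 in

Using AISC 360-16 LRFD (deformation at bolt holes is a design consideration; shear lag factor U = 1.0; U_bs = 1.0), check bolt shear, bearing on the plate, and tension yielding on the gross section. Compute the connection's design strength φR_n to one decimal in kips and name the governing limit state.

46.9 kips (bolt shear governs)

Bolt shear: A_b = π(0.625)²/4 = 0.3068 in². φR_n = 0.75 × 68 × 0.3068 × 3 × 1 = 46.9 kips.
Bearing (0.5 in plate, F_u = 70 ksi): end bolts L_c = 1.3125 − 0.6875/2 = 0.96875, R_n = min(1.2×0.96875×0.5×70, 2.4×0.625×0.5×70) = 40.688 kips/bolt; interior L_c = 1.9375 − 0.6875 = 1.25, R_n = 52.5 kips/bolt. φR_n = 0.75 × (1×40.688 + 2×52.5) = 109.3 kips.
Tension yield (gross): A_g = 4.25×0.5 = 2.125 in². φR_n = 0.90 × 50 × 2.125 = 95.6 kips.
Governing: min(46.9, 109.3, 95.6) = 46.9 kips → bolt shear.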